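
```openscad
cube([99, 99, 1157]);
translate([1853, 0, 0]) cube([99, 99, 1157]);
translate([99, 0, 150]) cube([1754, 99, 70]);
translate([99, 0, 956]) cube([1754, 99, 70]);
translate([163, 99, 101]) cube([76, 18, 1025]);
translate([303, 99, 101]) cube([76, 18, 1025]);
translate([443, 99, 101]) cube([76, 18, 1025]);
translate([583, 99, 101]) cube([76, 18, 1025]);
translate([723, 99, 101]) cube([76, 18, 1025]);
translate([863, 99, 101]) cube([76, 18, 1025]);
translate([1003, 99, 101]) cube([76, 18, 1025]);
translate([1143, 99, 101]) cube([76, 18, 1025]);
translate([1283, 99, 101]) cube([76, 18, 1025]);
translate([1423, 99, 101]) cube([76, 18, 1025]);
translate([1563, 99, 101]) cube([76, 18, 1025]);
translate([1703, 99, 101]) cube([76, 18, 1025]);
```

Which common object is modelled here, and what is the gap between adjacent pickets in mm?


A fence section. The picket gap is 64 mm.

Two posts, two rails, 12 pickets — a fence section. Span 1754 mm holds 12 pickets of 76 mm with 13 equal gaps: ⌊(1754 − 12·76) / 13⌋ = 64 mm.


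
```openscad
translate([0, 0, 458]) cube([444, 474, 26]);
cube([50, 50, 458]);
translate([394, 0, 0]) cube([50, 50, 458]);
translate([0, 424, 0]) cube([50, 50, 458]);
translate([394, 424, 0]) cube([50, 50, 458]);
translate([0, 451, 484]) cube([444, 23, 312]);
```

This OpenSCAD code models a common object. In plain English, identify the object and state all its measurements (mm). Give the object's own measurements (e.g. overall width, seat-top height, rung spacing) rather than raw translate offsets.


A chair. The seat is a 444×474×26 mm slab with its top at z = 484 mm, on four 50×50 mm corner legs (flush with the seat edges, standing on z = 0). A flat backrest 23 mm thick, 312 mm tall, spans the full seat width and rises from the seat top along its +y edge, rear face flush with the rear of the seat.


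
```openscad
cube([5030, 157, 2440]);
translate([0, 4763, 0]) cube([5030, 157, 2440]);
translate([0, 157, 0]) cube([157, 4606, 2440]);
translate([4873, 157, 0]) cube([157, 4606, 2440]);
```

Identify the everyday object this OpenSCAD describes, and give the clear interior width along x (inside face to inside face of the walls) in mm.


A house (or room) frame. The interior width is 4716 mm.

Four 2440 mm walls enclosing a rectangle with no floor or roof — a room or house frame. Outside width is 5030 mm and wall thickness is 157 mm, so the interior width is 5030 − 2 × 157 = 4716 mm.


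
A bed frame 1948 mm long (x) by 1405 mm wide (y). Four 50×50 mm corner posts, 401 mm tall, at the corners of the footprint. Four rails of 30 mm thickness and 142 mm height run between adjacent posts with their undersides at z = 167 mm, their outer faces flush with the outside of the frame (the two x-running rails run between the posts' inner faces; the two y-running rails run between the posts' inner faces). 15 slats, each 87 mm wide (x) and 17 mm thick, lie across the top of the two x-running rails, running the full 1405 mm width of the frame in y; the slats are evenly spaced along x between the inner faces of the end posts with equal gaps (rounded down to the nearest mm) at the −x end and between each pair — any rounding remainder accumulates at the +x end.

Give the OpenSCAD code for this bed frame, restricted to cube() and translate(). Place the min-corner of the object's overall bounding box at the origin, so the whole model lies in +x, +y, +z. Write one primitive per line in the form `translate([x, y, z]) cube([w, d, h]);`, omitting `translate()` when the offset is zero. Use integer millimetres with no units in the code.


cube([50, 50, 401]);
translate([0, 1355, 0]) cube([50, 50, 401]);
translate([1898, 0, 0]) cube([50, 50, 401]);
translate([1898, 1355, 0]) cube([50, 50, 401]);
translate([50, 0, 167]) cube([1848, 30, 142]);
translate([50, 1375, 167]) cube([1848, 30, 142]);
translate([0, 50, 167]) cube([30, 1305, 142]);
translate([1918, 50, 167]) cube([30, 1305, 142]);
translate([83, 0, 309]) cube([87, 1405, 17]);
translate([203, 0, 309]) cube([87, 1405, 17]);
translate([323, 0, 309]) cube([87, 1405, 17]);
translate([443, 0, 309]) cube([87, 1405, 17]);
translate([563, 0, 309]) cube([87, 1405, 17]);
translate([683, 0, 309]) cube([87, 1405, 17]);
translate([803, 0, 309]) cube([87, 1405, 17]);
translate([923, 0, 309]) cube([87, 1405, 17]);
translate([1043, 0, 309]) cube([87, 1405, 17]);
translate([1163, 0, 309]) cube([87, 1405, 17]);
translate([1283, 0, 309]) cube([87, 1405, 17]);
translate([1403, 0, 309]) cube([87, 1405, 17]);
translate([1523, 0, 309]) cube([87, 1405, 17]);
translate([1643, 0, 309]) cube([87, 1405, 17]);
translate([1763, 0, 309]) cube([87, 1405, 17]);


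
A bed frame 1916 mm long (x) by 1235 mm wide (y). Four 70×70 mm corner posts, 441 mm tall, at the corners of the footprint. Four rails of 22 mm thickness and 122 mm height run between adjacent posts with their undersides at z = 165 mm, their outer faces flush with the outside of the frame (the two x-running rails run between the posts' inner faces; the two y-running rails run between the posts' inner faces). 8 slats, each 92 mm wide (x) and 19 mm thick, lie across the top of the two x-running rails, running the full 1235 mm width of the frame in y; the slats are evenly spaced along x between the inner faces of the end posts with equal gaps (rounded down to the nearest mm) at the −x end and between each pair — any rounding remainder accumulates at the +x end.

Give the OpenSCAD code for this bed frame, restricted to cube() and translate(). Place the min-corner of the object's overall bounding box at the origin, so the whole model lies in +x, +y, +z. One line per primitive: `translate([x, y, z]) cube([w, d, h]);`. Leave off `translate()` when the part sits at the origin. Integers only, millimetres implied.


// slat z = rail_z + rail_h = 165 + 122 = 287
// slat gap = ⌊(1776 − 8·92) / 9⌋ = 115
cube([70, 70, 441]);
translate([0, 1165, 0]) cube([70, 70, 441]);
translate([1846, 0, 0]) cube([70, 70, 441]);
translate([1846, 1165, 0]) cube([70, 70, 441]);
translate([70, 0, 165]) cube([1776, 22, 122]);
translate([70, 1213, 165]) cube([1776, 22, 122]);
translate([0, 70, 165]) cube([22, 1095, 122]);
translate([1894, 70, 165]) cube([22, 1095, 122]);
translate([185, 0, 287]) cube([92, 1235, 19]);
translate([392, 0, 287]) cube([92, 1235, 19]);
translate([599, 0, 287]) cube([92, 1235, 19]);
translate([806, 0, 287]) cube([92, 1235, 19]);
translate([1013, 0, 287]) cube([92, 1235, 19]);
translate([1220, 0, 287]) cube([92, 1235, 19]);
translate([1427, 0, 287]) cube([92, 1235, 19]);
translate([1634, 0, 287]) cube([92, 1235, 19]);


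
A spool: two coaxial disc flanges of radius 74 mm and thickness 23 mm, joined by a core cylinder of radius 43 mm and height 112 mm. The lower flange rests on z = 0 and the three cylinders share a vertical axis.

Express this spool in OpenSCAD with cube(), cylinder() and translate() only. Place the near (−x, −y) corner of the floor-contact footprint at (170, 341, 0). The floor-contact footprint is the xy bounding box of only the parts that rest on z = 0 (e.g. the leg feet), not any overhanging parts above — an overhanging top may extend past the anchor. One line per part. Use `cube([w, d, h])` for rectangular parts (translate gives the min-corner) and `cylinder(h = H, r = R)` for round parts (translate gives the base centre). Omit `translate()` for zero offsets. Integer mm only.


translate([244, 415, 0]) cylinder(h = 23, r = 74);
translate([244, 415, 23]) cylinder(h = 112, r = 43);
translate([244, 415, 135]) cylinder(h = 23, r = 74);


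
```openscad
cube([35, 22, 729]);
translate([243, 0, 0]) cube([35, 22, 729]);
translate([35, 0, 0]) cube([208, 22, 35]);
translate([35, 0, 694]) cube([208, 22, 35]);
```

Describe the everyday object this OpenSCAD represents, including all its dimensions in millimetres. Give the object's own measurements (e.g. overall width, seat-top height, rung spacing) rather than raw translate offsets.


A rectangular picture frame lying in the x–z plane (depth along y). The opening is 208 mm wide (x) by 659 mm tall (z), surrounded by a border 35 mm wide on all four sides. The frame is 22 mm deep and is made of two full-height vertical stiles with two horizontal rails fitted between them.


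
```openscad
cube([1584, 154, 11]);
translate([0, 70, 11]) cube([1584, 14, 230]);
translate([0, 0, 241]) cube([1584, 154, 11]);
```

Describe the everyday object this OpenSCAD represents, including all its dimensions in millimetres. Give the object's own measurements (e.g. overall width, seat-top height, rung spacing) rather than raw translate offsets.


An I-beam lying along x, 1584 mm long. Overall section height 252 mm. Two flanges 154 mm wide (y) and 11 mm thick, one on the floor and one at the top; a web 14 mm thick runs between them, centred on the flange width.


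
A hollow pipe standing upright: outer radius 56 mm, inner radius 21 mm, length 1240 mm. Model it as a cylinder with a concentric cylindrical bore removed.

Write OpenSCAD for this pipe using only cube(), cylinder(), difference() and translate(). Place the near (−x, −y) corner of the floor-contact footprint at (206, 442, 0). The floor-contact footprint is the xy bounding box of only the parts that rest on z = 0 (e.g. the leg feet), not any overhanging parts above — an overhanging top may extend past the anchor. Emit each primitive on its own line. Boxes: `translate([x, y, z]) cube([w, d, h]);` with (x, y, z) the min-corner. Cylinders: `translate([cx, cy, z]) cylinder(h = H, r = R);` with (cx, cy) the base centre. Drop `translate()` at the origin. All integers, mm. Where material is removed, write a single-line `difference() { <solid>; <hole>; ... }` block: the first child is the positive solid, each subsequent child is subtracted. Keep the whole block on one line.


difference() { translate([262, 498, 0]) cylinder(h = 1240, r = 56); translate([262, 498, 0]) cylinder(h = 1240, r = 21); }


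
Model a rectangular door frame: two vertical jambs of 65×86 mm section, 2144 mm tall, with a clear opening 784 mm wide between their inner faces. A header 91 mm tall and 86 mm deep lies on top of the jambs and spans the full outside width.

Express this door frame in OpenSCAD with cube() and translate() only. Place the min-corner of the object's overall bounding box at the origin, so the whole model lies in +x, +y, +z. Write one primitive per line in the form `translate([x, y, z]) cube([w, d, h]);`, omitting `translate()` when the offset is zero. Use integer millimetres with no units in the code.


cube([65, 86, 2144]);
translate([849, 0, 0]) cube([65, 86, 2144]);
translate([0, 0, 2144]) cube([914, 86, 91]);


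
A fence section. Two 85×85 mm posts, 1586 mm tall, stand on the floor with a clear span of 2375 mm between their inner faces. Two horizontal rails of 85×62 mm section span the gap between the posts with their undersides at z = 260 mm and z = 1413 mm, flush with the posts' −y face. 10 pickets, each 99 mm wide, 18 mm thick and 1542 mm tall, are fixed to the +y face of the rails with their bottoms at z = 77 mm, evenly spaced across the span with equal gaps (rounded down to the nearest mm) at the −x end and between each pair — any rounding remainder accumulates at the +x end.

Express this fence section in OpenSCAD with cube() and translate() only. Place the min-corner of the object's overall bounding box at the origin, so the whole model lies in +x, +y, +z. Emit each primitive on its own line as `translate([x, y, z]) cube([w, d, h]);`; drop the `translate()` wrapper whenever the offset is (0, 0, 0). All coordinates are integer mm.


cube([85, 85, 1586]);
translate([2460, 0, 0]) cube([85, 85, 1586]);
translate([85, 0, 260]) cube([2375, 85, 62]);
translate([85, 0, 1413]) cube([2375, 85, 62]);
translate([210, 85, 77]) cube([99, 18, 1542]);
translate([434, 85, 77]) cube([99, 18, 1542]);
translate([658, 85, 77]) cube([99, 18, 1542]);
translate([882, 85, 77]) cube([99, 18, 1542]);
translate([1106, 85, 77]) cube([99, 18, 1542]);
translate([1330, 85, 77]) cube([99, 18, 1542]);
translate([1554, 85, 77]) cube([99, 18, 1542]);
translate([1778, 85, 77]) cube([99, 18, 1542]);
translate([2002, 85, 77]) cube([99, 18, 1542]);
translate([2226, 85, 77]) cube([99, 18, 1542]);


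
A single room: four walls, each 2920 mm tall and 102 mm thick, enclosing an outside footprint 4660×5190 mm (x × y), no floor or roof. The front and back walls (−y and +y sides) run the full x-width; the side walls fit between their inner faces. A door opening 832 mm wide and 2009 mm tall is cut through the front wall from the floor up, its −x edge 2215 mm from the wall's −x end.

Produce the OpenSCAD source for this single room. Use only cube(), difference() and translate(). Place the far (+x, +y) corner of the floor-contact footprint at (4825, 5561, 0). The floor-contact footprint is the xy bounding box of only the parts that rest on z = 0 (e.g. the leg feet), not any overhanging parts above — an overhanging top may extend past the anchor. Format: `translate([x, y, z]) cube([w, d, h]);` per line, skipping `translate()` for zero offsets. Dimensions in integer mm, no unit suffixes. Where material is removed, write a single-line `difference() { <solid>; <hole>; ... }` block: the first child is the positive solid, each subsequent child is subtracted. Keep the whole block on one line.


difference() { translate([165, 371, 0]) cube([4660, 102, 2920]); translate([2380, 371, 0]) cube([832, 102, 2009]); }
translate([165, 5459, 0]) cube([4660, 102, 2920]);
translate([165, 473, 0]) cube([102, 4986, 2920]);
translate([4723, 473, 0]) cube([102, 4986, 2920]);


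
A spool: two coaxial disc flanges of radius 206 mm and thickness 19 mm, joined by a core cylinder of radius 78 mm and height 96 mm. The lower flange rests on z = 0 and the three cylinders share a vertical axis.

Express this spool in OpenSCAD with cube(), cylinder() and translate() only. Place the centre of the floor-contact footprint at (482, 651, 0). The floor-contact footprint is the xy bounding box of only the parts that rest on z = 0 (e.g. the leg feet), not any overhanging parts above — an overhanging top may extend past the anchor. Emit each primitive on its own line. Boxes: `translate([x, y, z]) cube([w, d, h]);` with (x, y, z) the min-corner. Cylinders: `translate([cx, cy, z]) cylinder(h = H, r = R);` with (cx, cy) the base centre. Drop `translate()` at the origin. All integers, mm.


translate([482, 651, 0]) cylinder(h = 19, r = 206);
translate([482, 651, 19]) cylinder(h = 96, r = 78);
translate([482, 651, 115]) cylinder(h = 19, r = 206);


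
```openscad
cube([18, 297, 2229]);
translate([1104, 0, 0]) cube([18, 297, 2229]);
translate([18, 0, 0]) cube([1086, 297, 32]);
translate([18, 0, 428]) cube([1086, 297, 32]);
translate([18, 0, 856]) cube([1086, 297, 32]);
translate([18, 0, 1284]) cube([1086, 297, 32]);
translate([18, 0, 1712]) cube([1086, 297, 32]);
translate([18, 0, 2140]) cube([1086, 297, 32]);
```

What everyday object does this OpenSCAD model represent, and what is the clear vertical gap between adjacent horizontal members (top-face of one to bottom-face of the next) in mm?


A bookshelf. The clear shelf gap is 396 mm.

Two tall side panels with 6 horizontal boards between them — a bookshelf. The first two shelf undersides are at z = 0 and z = 428; with shelf thickness 32, the clear gap is 428 − 0 − 32 = 396 mm.


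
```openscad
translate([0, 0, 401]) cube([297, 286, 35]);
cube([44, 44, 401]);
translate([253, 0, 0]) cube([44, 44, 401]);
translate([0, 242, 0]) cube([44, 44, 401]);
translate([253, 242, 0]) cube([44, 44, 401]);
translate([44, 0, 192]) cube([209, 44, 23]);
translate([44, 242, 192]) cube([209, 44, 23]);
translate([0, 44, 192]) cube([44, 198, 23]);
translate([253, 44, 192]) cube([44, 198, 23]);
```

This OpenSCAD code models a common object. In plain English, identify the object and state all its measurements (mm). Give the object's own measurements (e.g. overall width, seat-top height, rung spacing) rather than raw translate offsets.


A simple wooden stool: a rectangular seat 297 mm (x) by 286 mm (y), 35 mm thick, top face at z = 436 mm, on four square legs, each 44×44 mm in cross-section. The legs rest on z = 0, each flush with a corner of the seat. Four stretchers, 44 mm wide and 23 mm tall, connect adjacent legs with their undersides at z = 192 mm, each running between the inner faces of the legs it joins and aligned with the legs' outer faces on the other axis.


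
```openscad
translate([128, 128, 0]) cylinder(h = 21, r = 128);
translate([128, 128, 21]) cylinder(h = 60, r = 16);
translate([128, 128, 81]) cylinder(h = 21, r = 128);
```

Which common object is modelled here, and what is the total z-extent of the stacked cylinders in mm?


A spool. The overall height is 102 mm.

Three coaxial cylinders, large–small–large — a spool. Two 21 mm flanges and a 60 mm core give 21 + 60 + 21 = 102 mm.


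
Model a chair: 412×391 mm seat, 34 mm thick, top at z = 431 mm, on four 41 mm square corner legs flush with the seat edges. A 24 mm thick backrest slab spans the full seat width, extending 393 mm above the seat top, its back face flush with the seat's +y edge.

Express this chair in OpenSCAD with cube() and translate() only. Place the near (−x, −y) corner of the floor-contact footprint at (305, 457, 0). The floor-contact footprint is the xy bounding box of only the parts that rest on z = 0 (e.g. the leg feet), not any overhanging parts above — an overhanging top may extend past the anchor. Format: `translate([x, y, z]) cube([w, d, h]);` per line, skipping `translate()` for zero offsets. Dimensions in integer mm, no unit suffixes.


translate([305, 457, 397]) cube([412, 391, 34]);
translate([305, 457, 0]) cube([41, 41, 397]);
translate([676, 457, 0]) cube([41, 41, 397]);
translate([305, 807, 0]) cube([41, 41, 397]);
translate([676, 807, 0]) cube([41, 41, 397]);
translate([305, 824, 431]) cube([412, 24, 393]);


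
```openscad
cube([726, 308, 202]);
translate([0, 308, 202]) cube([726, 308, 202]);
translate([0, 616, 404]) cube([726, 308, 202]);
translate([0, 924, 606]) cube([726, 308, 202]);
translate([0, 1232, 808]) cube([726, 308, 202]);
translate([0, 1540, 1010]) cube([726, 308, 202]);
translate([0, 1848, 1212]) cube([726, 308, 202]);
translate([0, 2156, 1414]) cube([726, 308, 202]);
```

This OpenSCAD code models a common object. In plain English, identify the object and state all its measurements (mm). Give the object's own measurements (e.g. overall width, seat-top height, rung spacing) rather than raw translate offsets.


A straight staircase of 8 solid steps. Each step is 726 mm wide (x), 308 mm deep (y, the going) and 202 mm tall (the rise). The first step rests on the floor; each subsequent step sits one going further in +y and one rise higher in +z, directly behind and above the previous step with no overlap.


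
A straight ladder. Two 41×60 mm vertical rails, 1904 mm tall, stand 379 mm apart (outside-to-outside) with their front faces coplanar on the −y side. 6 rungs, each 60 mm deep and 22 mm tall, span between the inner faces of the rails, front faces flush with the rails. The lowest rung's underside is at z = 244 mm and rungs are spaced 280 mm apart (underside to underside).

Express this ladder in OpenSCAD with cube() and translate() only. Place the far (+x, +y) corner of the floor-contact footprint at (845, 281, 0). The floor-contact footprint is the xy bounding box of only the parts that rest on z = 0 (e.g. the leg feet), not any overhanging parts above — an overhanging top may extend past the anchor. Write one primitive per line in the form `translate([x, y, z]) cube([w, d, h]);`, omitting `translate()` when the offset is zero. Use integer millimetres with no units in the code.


translate([466, 221, 0]) cube([41, 60, 1904]);
translate([804, 221, 0]) cube([41, 60, 1904]);
translate([507, 221, 244]) cube([297, 60, 22]);
translate([507, 221, 524]) cube([297, 60, 22]);
translate([507, 221, 804]) cube([297, 60, 22]);
translate([507, 221, 1084]) cube([297, 60, 22]);
translate([507, 221, 1364]) cube([297, 60, 22]);
translate([507, 221, 1644]) cube([297, 60, 22]);


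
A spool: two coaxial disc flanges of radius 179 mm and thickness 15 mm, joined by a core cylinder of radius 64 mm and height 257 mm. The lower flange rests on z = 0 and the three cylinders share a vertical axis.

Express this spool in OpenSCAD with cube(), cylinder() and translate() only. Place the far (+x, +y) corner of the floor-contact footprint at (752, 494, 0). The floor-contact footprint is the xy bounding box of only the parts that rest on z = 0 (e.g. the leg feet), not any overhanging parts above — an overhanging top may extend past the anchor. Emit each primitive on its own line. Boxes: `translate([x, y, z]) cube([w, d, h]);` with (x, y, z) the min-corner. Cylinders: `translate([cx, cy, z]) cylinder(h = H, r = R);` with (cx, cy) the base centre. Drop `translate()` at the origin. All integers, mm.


translate([573, 315, 0]) cylinder(h = 15, r = 179);
translate([573, 315, 15]) cylinder(h = 257, r = 64);
translate([573, 315, 272]) cylinder(h = 15, r = 179);


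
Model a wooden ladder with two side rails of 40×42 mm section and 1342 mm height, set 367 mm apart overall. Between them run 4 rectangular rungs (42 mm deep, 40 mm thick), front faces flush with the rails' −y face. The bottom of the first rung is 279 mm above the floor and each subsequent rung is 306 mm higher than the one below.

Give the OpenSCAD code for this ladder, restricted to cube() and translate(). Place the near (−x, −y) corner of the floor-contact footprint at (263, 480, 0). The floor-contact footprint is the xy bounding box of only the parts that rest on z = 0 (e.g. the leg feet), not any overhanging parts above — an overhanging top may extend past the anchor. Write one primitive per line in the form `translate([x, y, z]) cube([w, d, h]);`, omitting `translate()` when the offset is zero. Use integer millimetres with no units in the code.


translate([263, 480, 0]) cube([40, 42, 1342]);
translate([590, 480, 0]) cube([40, 42, 1342]);
translate([303, 480, 279]) cube([287, 42, 40]);
translate([303, 480, 585]) cube([287, 42, 40]);
translate([303, 480, 891]) cube([287, 42, 40]);
translate([303, 480, 1197]) cube([287, 42, 40]);


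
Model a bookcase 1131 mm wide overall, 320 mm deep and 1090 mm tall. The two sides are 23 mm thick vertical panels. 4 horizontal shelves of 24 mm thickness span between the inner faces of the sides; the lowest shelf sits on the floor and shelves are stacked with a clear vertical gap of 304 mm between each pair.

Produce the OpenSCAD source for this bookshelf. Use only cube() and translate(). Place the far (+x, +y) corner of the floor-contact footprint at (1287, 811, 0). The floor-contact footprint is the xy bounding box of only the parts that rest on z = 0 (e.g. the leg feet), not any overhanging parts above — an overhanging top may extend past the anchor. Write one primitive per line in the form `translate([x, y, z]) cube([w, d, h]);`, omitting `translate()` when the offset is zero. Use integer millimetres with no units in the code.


translate([156, 491, 0]) cube([23, 320, 1090]);
translate([1264, 491, 0]) cube([23, 320, 1090]);
translate([179, 491, 0]) cube([1085, 320, 24]);
translate([179, 491, 328]) cube([1085, 320, 24]);
translate([179, 491, 656]) cube([1085, 320, 24]);
translate([179, 491, 984]) cube([1085, 320, 24]);


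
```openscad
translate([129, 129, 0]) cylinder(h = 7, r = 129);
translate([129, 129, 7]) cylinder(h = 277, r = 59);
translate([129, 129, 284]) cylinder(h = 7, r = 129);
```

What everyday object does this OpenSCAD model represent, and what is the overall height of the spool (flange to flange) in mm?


A spool. The overall height is 291 mm.

Three coaxial cylinders, large–small–large — a spool. Two 7 mm flanges and a 277 mm core give 7 + 277 + 7 = 291 mm.


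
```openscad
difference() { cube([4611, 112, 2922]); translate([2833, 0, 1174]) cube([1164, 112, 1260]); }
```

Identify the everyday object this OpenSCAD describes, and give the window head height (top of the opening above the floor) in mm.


A wall with a window opening. The window head height is 2434 mm.

A wall with a rectangular opening subtracted — a window. Sill at z = 1174, opening 1260 mm tall, so the head is at 1174 + 1260 = 2434 mm.


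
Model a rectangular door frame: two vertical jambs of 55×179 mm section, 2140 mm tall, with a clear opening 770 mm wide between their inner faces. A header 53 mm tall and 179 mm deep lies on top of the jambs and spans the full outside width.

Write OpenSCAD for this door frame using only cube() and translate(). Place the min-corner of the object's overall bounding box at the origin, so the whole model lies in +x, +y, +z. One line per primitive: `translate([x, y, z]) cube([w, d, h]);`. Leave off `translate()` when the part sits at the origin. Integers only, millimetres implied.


cube([55, 179, 2140]);
translate([825, 0, 0]) cube([55, 179, 2140]);
translate([0, 0, 2140]) cube([880, 179, 53]);


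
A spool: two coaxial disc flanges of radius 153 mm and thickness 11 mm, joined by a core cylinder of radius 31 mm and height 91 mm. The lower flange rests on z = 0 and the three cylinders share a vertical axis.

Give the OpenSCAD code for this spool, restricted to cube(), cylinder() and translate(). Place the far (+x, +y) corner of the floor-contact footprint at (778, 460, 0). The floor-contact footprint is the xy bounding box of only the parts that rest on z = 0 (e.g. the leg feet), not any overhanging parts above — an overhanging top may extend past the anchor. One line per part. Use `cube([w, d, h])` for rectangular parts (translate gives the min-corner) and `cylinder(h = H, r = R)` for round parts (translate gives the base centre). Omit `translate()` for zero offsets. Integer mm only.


translate([625, 307, 0]) cylinder(h = 11, r = 153);
translate([625, 307, 11]) cylinder(h = 91, r = 31);
translate([625, 307, 102]) cylinder(h = 11, r = 153);


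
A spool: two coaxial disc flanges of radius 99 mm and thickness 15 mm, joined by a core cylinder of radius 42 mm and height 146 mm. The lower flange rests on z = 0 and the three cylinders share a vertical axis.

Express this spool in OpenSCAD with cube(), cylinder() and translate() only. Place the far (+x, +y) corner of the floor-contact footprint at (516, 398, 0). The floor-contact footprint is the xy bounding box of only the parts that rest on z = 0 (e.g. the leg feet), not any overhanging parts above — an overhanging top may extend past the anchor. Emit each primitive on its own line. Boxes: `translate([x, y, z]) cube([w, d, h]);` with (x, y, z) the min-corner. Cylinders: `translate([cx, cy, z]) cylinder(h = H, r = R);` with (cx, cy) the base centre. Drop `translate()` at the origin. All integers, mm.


translate([417, 299, 0]) cylinder(h = 15, r = 99);
translate([417, 299, 15]) cylinder(h = 146, r = 42);
translate([417, 299, 161]) cylinder(h = 15, r = 99);


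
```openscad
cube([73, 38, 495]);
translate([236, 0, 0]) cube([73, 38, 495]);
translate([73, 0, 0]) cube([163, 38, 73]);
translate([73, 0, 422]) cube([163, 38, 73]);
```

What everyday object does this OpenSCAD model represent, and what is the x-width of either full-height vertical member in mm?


A picture frame. The border width is 73 mm.

Four thin pieces enclosing a rectangular opening — a picture frame. The two full-height stiles are 495 mm tall; the top rail sits at z = 422 and is 73 mm tall, so the border above the opening is 495 − 422 = 73 mm, matching the stile x-width.


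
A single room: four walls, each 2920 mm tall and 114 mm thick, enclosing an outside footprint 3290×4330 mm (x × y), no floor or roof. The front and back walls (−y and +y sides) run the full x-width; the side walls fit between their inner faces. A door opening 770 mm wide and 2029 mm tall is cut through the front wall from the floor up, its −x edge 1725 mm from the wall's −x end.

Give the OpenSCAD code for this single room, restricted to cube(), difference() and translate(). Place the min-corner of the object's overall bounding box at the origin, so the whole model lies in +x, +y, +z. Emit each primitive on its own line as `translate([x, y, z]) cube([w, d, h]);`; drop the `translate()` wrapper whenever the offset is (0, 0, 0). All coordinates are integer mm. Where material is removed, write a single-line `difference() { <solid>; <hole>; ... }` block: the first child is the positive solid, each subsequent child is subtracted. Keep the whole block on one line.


difference() { cube([3290, 114, 2920]); translate([1725, 0, 0]) cube([770, 114, 2029]); }
translate([0, 4216, 0]) cube([3290, 114, 2920]);
translate([0, 114, 0]) cube([114, 4102, 2920]);
translate([3176, 114, 0]) cube([114, 4102, 2920]);


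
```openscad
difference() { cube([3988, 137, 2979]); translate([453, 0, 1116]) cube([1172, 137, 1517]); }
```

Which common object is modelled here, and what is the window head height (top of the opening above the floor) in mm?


A wall with a window opening. The window head height is 2633 mm.

A wall with a rectangular opening subtracted — a window. Sill at z = 1116, opening 1517 mm tall, so the head is at 1116 + 1517 = 2633 mm.


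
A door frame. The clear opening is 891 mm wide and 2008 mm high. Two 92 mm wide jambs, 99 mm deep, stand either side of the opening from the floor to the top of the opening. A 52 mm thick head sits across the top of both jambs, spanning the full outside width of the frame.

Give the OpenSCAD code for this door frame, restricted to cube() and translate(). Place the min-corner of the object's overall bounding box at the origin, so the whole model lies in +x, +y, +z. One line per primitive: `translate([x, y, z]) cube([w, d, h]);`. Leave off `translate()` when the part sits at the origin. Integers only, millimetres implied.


cube([92, 99, 2008]);
translate([983, 0, 0]) cube([92, 99, 2008]);
translate([0, 0, 2008]) cube([1075, 99, 52]);


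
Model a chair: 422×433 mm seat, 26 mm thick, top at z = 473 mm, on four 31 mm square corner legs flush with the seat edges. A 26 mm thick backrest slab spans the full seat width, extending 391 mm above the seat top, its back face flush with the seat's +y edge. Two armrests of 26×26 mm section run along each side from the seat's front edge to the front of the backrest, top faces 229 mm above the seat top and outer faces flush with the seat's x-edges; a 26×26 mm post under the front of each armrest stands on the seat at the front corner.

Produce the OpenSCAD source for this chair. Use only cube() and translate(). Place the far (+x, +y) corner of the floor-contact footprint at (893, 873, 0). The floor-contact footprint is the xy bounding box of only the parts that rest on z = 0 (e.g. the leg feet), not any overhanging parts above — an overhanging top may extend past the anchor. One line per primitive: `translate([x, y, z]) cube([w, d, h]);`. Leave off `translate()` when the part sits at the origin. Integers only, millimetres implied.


// leg_h = 473 - 26 = 447
// arm post h = 229 - 26 = 203
translate([471, 440, 447]) cube([422, 433, 26]);
translate([471, 440, 0]) cube([31, 31, 447]);
translate([862, 440, 0]) cube([31, 31, 447]);
translate([471, 842, 0]) cube([31, 31, 447]);
translate([862, 842, 0]) cube([31, 31, 447]);
translate([471, 847, 473]) cube([422, 26, 391]);
translate([471, 440, 676]) cube([26, 407, 26]);
translate([867, 440, 676]) cube([26, 407, 26]);
translate([471, 440, 473]) cube([26, 26, 203]);
translate([867, 440, 473]) cube([26, 26, 203]);


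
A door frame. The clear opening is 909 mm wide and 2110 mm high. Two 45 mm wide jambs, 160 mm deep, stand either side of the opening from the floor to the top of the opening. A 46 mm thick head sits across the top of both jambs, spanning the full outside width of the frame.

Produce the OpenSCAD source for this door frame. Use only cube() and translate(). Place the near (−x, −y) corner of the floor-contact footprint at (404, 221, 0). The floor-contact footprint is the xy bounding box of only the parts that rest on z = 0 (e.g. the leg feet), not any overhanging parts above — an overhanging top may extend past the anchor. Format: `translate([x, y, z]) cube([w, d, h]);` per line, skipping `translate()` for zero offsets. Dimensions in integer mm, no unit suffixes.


translate([404, 221, 0]) cube([45, 160, 2110]);
translate([1358, 221, 0]) cube([45, 160, 2110]);
translate([404, 221, 2110]) cube([999, 160, 46]);


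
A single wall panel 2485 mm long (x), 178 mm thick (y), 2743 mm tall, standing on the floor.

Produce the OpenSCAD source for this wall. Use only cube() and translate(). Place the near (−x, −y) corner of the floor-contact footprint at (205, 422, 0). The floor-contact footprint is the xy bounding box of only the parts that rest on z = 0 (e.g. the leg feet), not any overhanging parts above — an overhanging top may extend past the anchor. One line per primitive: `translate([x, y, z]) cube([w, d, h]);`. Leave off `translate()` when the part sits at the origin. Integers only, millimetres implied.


translate([205, 422, 0]) cube([2485, 178, 2743]);


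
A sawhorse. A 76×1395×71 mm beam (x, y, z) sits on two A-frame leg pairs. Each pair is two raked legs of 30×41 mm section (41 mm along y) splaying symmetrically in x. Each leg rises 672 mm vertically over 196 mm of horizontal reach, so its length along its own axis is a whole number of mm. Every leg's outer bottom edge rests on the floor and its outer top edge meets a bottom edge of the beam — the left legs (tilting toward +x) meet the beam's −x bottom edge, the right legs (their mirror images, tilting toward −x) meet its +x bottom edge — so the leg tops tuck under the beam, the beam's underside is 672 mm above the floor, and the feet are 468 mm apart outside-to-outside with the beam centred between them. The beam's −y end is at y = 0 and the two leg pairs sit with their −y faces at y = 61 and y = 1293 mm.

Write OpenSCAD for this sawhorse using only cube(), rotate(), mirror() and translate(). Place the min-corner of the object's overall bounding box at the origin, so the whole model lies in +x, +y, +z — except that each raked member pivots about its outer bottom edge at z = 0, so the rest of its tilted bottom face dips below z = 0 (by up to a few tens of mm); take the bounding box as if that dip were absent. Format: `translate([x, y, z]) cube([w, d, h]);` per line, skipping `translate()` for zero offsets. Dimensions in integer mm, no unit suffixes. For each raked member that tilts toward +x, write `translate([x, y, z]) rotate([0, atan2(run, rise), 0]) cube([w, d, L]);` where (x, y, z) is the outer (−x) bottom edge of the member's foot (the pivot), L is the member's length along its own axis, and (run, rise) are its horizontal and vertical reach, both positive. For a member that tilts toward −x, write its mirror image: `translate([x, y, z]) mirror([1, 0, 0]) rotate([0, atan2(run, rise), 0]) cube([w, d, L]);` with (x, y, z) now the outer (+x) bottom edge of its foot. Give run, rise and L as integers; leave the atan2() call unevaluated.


translate([196, 0, 672]) cube([76, 1395, 71]);
translate([0, 61, 0]) rotate([0, atan2(196, 672), 0]) cube([30, 41, 700]);
translate([468, 61, 0]) mirror([1, 0, 0]) rotate([0, atan2(196, 672), 0]) cube([30, 41, 700]);
translate([0, 1293, 0]) rotate([0, atan2(196, 672), 0]) cube([30, 41, 700]);
translate([468, 1293, 0]) mirror([1, 0, 0]) rotate([0, atan2(196, 672), 0]) cube([30, 41, 700]);


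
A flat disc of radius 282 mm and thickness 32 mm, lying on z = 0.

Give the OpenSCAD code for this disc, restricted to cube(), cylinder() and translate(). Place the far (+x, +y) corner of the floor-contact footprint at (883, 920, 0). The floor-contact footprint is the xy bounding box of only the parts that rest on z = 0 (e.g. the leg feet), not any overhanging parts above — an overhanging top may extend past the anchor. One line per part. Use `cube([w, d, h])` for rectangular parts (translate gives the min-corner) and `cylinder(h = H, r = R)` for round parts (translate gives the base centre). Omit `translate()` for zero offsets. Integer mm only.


translate([601, 638, 0]) cylinder(h = 32, r = 282);


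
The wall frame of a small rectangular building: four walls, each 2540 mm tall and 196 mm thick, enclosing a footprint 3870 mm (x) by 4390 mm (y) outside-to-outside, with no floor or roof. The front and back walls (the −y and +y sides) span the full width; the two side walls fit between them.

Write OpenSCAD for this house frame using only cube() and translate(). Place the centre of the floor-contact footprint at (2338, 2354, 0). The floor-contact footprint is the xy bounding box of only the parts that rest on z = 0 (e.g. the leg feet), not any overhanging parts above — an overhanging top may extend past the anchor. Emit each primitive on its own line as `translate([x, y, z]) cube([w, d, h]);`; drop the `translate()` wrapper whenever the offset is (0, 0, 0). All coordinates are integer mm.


translate([403, 159, 0]) cube([3870, 196, 2540]);
translate([403, 4353, 0]) cube([3870, 196, 2540]);
translate([403, 355, 0]) cube([196, 3998, 2540]);
translate([4077, 355, 0]) cube([196, 3998, 2540]);


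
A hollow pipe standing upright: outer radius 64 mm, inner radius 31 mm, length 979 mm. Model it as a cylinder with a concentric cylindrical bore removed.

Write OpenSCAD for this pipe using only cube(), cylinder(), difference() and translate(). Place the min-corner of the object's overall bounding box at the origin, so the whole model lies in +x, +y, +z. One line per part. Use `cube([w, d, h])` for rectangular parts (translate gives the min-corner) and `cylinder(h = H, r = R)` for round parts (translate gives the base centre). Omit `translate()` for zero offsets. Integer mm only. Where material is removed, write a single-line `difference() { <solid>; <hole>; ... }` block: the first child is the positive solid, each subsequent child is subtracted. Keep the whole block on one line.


difference() { translate([64, 64, 0]) cylinder(h = 979, r = 64); translate([64, 64, 0]) cylinder(h = 979, r = 31); }


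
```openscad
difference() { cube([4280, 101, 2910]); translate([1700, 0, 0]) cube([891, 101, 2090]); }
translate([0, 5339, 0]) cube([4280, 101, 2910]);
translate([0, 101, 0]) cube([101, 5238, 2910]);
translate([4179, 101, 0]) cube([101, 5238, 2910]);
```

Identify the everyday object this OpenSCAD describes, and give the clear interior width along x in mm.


A single room. The interior width is 4078 mm.

Four walls enclosing a rectangle with a door in the front wall — a room. Outside width 4280 minus two 101 mm walls gives 4078 mm.


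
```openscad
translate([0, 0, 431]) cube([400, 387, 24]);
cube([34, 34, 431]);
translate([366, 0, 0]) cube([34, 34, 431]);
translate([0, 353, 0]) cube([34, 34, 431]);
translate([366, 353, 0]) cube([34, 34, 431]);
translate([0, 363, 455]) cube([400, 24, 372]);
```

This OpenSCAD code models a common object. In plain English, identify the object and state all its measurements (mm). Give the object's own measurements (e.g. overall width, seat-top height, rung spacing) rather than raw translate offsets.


A chair. The seat is a 400×387×24 mm slab with its top at z = 455 mm, on four 34×34 mm corner legs (flush with the seat edges, standing on z = 0). A flat backrest 24 mm thick, 372 mm tall, spans the full seat width and rises from the seat top along its +y edge, rear face flush with the rear of the seat.


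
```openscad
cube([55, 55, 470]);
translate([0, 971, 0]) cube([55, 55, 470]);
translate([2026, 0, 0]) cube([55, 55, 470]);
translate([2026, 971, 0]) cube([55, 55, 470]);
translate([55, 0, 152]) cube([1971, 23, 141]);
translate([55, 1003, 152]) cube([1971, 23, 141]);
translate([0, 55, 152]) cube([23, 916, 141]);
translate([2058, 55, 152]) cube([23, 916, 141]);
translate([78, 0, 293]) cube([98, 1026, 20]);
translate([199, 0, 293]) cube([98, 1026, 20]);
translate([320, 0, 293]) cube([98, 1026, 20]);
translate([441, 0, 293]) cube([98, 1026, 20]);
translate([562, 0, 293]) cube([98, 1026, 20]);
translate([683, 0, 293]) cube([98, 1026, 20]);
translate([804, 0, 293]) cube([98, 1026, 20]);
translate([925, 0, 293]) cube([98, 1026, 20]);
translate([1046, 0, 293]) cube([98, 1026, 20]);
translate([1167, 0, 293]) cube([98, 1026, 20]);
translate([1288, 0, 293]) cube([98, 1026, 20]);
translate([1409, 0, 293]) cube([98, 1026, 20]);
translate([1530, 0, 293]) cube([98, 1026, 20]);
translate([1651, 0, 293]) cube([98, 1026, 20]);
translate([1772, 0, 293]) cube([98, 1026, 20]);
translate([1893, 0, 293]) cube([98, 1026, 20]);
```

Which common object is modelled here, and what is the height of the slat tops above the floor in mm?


A bed frame. The slat-top height is 313 mm.

Four posts, four rails, and a row of slats — a bed frame. Slats sit on the rails at z = 152 + 141 = 293; with slat thickness 20, the top is 313 mm.
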